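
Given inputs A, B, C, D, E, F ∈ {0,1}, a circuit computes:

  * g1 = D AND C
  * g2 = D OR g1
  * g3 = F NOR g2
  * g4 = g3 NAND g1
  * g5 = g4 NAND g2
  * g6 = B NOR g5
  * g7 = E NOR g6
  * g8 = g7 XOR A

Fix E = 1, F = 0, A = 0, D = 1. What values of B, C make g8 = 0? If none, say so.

Check with E = 1, F = 0, A = 0, D = 1 and B=1, C=1:
g1 = D AND C = 1 AND 1 = 1
g2 = D OR g1 = 1 OR 1 = 1
g3 = F NOR g2 = 0 NOR 1 = 0
g4 = g3 NAND g1 = 0 NAND 1 = 1
g5 = g4 NAND g2 = 1 NAND 1 = 0
g6 = B NOR g5 = 1 NOR 0 = 0
g7 = E NOR g6 = 1 NOR 0 = 0
g8 = g7 XOR A = 0 XOR 0 = 0
So g8 = 0.

B=1, C=1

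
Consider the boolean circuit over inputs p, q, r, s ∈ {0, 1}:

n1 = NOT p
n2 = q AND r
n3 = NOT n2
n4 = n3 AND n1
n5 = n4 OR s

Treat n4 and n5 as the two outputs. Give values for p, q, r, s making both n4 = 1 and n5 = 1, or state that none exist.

p=0 q=1 r=0 s=0

Check with p=0 q=1 r=0 s=0:
n1 = NOT p = NOT 0 = 1
n2 = q AND r = 1 AND 0 = 0
n3 = NOT n2 = NOT 0 = 1
n4 = n3 AND n1 = 1 AND 1 = 1
n5 = n4 OR s = 1 OR 0 = 1
So n4 = 1 and n5 = 1.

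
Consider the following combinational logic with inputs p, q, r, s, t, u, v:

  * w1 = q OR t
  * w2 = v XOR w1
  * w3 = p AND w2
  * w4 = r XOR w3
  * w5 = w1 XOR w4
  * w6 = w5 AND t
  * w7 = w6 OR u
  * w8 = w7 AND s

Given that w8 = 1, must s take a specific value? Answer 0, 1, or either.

1

w8 = w7 AND s must be 1, so both w7 = 1 and s = 1.
w7 = w6 OR u must be 1, so at least one of w6, u is 1.
Every assignment with w8 = 1 has s = 1; there are 40 such assignment(s).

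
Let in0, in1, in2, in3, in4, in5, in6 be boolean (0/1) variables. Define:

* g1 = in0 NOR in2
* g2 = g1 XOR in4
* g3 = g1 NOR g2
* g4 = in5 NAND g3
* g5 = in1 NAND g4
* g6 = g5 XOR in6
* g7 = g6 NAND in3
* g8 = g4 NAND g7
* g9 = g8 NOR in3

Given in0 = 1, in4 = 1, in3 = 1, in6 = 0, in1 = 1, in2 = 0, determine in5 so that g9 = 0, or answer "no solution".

in5=1

Check with in0 = 1, in4 = 1, in3 = 1, in6 = 0, in1 = 1, in2 = 0 and in5=1:
g1 = in0 NOR in2 = 1 NOR 0 = 0
g2 = g1 XOR in4 = 0 XOR 1 = 1
g3 = g1 NOR g2 = 0 NOR 1 = 0
g4 = in5 NAND g3 = 1 NAND 0 = 1
g5 = in1 NAND g4 = 1 NAND 1 = 0
g6 = g5 XOR in6 = 0 XOR 0 = 0
g7 = g6 NAND in3 = 0 NAND 1 = 1
g8 = g4 NAND g7 = 1 NAND 1 = 0
g9 = g8 NOR in3 = 0 NOR 1 = 0
So g9 = 0.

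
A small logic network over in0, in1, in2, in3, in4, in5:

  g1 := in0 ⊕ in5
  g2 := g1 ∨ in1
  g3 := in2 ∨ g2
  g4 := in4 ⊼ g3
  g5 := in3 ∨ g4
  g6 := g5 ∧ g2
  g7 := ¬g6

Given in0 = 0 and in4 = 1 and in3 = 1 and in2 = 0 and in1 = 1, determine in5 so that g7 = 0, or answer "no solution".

in5=1

Check with in0 = 0 and in4 = 1 and in3 = 1 and in2 = 0 and in1 = 1 and in5=1:
g1 = in0 ⊕ in5 = 0 ⊕ 1 = 1
g2 = g1 ∨ in1 = 1 ∨ 1 = 1
g3 = in2 ∨ g2 = 0 ∨ 1 = 1
g4 = in4 ⊼ g3 = 1 ⊼ 1 = 0
g5 = in3 ∨ g4 = 1 ∨ 0 = 1
g6 = g5 ∧ g2 = 1 ∧ 1 = 1
g7 = ¬g6 = ¬1 = 0
So g7 = 0.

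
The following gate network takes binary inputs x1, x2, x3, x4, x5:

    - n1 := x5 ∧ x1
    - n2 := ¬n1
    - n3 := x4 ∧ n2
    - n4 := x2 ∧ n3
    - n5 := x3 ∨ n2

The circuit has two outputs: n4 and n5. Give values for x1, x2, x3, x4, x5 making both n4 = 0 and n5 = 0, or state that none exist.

Check with x1=1 x2=1 x3=0 x4=0 x5=1:
n1 = x5 ∧ x1 = 1 ∧ 1 = 1
n2 = ¬n1 = ¬1 = 0
n3 = x4 ∧ n2 = 0 ∧ 0 = 0
n4 = x2 ∧ n3 = 1 ∧ 0 = 0
n5 = x3 ∨ n2 = 0 ∨ 0 = 0
So n4 = 0 and n5 = 0.

x1=1 x2=1 x3=0 x4=0 x5=1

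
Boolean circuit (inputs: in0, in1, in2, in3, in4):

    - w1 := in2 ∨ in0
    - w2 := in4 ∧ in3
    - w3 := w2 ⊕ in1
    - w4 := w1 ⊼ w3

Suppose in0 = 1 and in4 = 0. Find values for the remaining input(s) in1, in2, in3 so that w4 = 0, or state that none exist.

in1=1, in2=1, in3=1

w4 = w1 ⊼ w3 must be 0, so both w1 = 1 and w3 = 1.
w1 = in2 ∨ in0 must be 1, so at least one of in2, in0 is 1.
Check with in0 = 1 and in4 = 0 and in1=1, in2=1, in3=1:
w1 = in2 ∨ in0 = 1 ∨ 1 = 1
w2 = in4 ∧ in3 = 0 ∧ 1 = 0
w3 = w2 ⊕ in1 = 0 ⊕ 1 = 1
w4 = w1 ⊼ w3 = 1 ⊼ 1 = 0
So w4 = 0.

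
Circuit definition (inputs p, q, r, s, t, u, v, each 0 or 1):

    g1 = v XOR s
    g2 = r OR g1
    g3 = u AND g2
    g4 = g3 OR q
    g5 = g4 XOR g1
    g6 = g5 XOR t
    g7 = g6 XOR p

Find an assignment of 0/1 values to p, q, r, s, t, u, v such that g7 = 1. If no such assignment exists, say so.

p=0, q=0, r=1, s=1, t=0, u=1, v=1

g7 = g6 XOR p must be 1, so g6 and p differ.
Check with p=0, q=0, r=1, s=1, t=0, u=1, v=1:
g1 = v XOR s = 1 XOR 1 = 0
g2 = r OR g1 = 1 OR 0 = 1
g3 = u AND g2 = 1 AND 1 = 1
g4 = g3 OR q = 1 OR 0 = 1
g5 = g4 XOR g1 = 1 XOR 0 = 1
g6 = g5 XOR t = 1 XOR 0 = 1
g7 = g6 XOR p = 1 XOR 0 = 1
So g7 = 1 as required.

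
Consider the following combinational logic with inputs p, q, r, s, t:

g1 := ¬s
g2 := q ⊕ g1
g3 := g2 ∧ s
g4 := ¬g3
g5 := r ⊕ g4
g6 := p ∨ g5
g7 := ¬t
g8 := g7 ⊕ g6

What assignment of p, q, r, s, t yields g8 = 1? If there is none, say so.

p=1, q=0, r=0, s=0, t=1

g8 = g7 ⊕ g6 must be 1, so g7 and g6 differ.
Check with p=1, q=0, r=0, s=0, t=1:
g1 = ¬s = ¬0 = 1
g2 = q ⊕ g1 = 0 ⊕ 1 = 1
g3 = g2 ∧ s = 1 ∧ 0 = 0
g4 = ¬g3 = ¬0 = 1
g5 = r ⊕ g4 = 0 ⊕ 1 = 1
g6 = p ∨ g5 = 1 ∨ 1 = 1
g7 = ¬t = ¬1 = 0
g8 = g7 ⊕ g6 = 0 ⊕ 1 = 1
So g8 = 1 as required.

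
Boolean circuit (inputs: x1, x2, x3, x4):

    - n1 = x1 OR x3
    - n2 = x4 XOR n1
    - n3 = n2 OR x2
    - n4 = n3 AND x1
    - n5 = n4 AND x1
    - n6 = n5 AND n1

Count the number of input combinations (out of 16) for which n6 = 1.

n6 = n5 AND n1 must be 1, so both n5 = 1 and n1 = 1.
n5 = n4 AND x1 must be 1, so both n4 = 1 and x1 = 1.
Satisfying assignments:
  x1=1, x2=0, x3=0, x4=0
  x1=1, x2=0, x3=1, x4=0
  x1=1, x2=1, x3=0, x4=0
  x1=1, x2=1, x3=0, x4=1
  x1=1, x2=1, x3=1, x4=0
  x1=1, x2=1, x3=1, x4=1

6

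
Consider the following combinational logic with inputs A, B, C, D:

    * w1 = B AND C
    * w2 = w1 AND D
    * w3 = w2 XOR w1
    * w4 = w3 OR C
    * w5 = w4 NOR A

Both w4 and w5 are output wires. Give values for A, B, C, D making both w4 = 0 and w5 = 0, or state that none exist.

Check with A=1, B=0, C=0, D=1:
w1 = B AND C = 0 AND 0 = 0
w2 = w1 AND D = 0 AND 1 = 0
w3 = w2 XOR w1 = 0 XOR 0 = 0
w4 = w3 OR C = 0 OR 0 = 0
w5 = w4 NOR A = 0 NOR 1 = 0
So w4 = 0 and w5 = 0.

A=1, B=0, C=0, D=1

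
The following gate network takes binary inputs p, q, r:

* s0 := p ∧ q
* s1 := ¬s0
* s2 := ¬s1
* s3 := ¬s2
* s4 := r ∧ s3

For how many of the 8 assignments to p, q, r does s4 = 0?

5

s4 = r ∧ s3 must be 0, so at least one of r, s3 is 0.
Satisfying assignments:
  p=0, q=0, r=0
  p=0, q=1, r=0
  p=1, q=0, r=0
  p=1, q=1, r=0
  p=1, q=1, r=1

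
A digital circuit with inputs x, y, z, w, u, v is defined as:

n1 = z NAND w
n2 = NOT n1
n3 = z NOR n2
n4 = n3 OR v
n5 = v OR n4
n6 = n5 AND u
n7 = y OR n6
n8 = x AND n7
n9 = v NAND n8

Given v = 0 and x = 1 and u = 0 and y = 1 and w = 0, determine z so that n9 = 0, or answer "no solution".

no solution exists

With v = 0 and x = 1 and u = 0 and y = 1 and w = 0 fixed, none of the 2 settings of z give n9 = 0.
For example, with z=0:
n1 = z NAND w = 0 NAND 0 = 1
n2 = NOT n1 = NOT 1 = 0
n3 = z NOR n2 = 0 NOR 0 = 1
n4 = n3 OR v = 1 OR 0 = 1
n5 = v OR n4 = 0 OR 1 = 1
n6 = n5 AND u = 1 AND 0 = 0
n7 = y OR n6 = 1 OR 0 = 1
n8 = x AND n7 = 1 AND 1 = 1
n9 = v NAND n8 = 0 NAND 1 = 1
giving n9 = 1 ≠ 0.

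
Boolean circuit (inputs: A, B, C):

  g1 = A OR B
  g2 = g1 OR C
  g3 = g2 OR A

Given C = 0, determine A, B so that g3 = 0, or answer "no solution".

g3 = g2 OR A must be 0, so both g2 = 0 and A = 0.
g2 = g1 OR C must be 0, so both g1 = 0 and C = 0.
Check with C = 0 and A=0, B=0:
g1 = A OR B = 0 OR 0 = 0
g2 = g1 OR C = 0 OR 0 = 0
g3 = g2 OR A = 0 OR 0 = 0
So g3 = 0.

A=0, B=0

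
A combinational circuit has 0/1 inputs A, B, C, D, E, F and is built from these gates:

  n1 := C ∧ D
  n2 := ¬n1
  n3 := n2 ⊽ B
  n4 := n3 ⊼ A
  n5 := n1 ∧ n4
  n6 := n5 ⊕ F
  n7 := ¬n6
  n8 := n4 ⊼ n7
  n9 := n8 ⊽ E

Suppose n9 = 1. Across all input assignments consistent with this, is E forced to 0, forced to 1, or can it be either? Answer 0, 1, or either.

0

n9 = n8 ⊽ E must be 1, so both n8 = 0 and E = 0.
n8 = n4 ⊼ n7 must be 0, so both n4 = 1 and n7 = 1.
Every assignment with n9 = 1 has E = 0; there are 15 such assignment(s).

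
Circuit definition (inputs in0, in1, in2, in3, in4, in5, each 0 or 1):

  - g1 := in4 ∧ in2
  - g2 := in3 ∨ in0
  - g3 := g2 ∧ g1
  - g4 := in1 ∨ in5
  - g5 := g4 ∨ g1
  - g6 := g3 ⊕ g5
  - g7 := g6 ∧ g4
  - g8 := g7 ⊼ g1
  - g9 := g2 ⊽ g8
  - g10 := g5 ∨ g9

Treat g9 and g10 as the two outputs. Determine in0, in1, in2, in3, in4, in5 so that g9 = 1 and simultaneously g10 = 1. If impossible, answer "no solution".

in0=0, in1=1, in2=1, in3=0, in4=1, in5=1

Check with in0=0, in1=1, in2=1, in3=0, in4=1, in5=1:
g1 = in4 ∧ in2 = 1 ∧ 1 = 1
g2 = in3 ∨ in0 = 0 ∨ 0 = 0
g3 = g2 ∧ g1 = 0 ∧ 1 = 0
g4 = in1 ∨ in5 = 1 ∨ 1 = 1
g5 = g4 ∨ g1 = 1 ∨ 1 = 1
g6 = g3 ⊕ g5 = 0 ⊕ 1 = 1
g7 = g6 ∧ g4 = 1 ∧ 1 = 1
g8 = g7 ⊼ g1 = 1 ⊼ 1 = 0
g9 = g2 ⊽ g8 = 0 ⊽ 0 = 1
g10 = g5 ∨ g9 = 1 ∨ 1 = 1
So g9 = 1 and g10 = 1.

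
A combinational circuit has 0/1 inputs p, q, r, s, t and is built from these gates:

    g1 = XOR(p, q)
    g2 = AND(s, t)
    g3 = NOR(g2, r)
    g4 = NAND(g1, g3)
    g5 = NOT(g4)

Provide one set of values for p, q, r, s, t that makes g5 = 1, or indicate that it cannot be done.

p=1 q=0 r=0 s=0 t=0

Check with p=1 q=0 r=0 s=0 t=0:
g1 = XOR(p, q) = XOR(1, 0) = 1
g2 = AND(s, t) = AND(0, 0) = 0
g3 = NOR(g2, r) = NOR(0, 0) = 1
g4 = NAND(g1, g3) = NAND(1, 1) = 0
g5 = NOT(g4) = NOT 0 = 1
So g5 = 1 as required.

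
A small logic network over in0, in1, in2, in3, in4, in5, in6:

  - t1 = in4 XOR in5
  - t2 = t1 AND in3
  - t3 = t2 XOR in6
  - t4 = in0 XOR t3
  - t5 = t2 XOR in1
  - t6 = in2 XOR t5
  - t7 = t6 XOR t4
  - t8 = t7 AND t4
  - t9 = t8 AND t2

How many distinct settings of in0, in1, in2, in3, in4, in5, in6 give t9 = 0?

t9 = t8 AND t2 must be 0, so at least one of t8, t2 is 0.
Enumerating the 128 input combinations, 120 give t9 = 0 and 8 give t9 = 1.

120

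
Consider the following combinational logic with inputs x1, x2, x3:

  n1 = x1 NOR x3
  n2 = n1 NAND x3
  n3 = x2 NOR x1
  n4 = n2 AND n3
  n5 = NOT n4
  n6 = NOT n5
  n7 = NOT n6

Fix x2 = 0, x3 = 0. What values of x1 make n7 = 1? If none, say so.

x1=1

n7 = NOT n6 must be 1, so n6 = 0.
n6 = NOT n5 must be 0, so n5 = 1.
Check with x2 = 0, x3 = 0 and x1=1:
n1 = x1 NOR x3 = 1 NOR 0 = 0
n2 = n1 NAND x3 = 0 NAND 0 = 1
n3 = x2 NOR x1 = 0 NOR 1 = 0
n4 = n2 AND n3 = 1 AND 0 = 0
n5 = NOT n4 = NOT 0 = 1
n6 = NOT n5 = NOT 1 = 0
n7 = NOT n6 = NOT 0 = 1
So n7 = 1.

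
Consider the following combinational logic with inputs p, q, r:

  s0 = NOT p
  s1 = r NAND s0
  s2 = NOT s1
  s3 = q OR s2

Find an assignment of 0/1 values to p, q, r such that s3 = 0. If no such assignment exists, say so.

s3 = q OR s2 must be 0, so both q = 0 and s2 = 0.
s2 = NOT s1 must be 0, so s1 = 1.
s1 = r NAND s0 must be 1, so at least one of r, s0 is 0.
Check with p=1, q=0, r=1:
s0 = NOT p = NOT 1 = 0
s1 = r NAND s0 = 1 NAND 0 = 1
s2 = NOT s1 = NOT 1 = 0
s3 = q OR s2 = 0 OR 0 = 0
So s3 = 0 as required.

p=1, q=0, r=1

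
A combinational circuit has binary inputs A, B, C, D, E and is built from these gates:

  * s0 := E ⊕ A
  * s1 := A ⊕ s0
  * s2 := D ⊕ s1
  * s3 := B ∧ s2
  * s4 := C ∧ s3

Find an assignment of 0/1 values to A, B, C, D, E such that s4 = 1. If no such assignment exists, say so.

A=1 B=1 C=1 D=1 E=0

s4 = C ∧ s3 must be 1, so both C = 1 and s3 = 1.
s3 = B ∧ s2 must be 1, so both B = 1 and s2 = 1.
s2 = D ⊕ s1 must be 1, so D and s1 differ.
Check with A=1 B=1 C=1 D=1 E=0:
s0 = E ⊕ A = 0 ⊕ 1 = 1
s1 = A ⊕ s0 = 1 ⊕ 1 = 0
s2 = D ⊕ s1 = 1 ⊕ 0 = 1
s3 = B ∧ s2 = 1 ∧ 1 = 1
s4 = C ∧ s3 = 1 ∧ 1 = 1
So s4 = 1 as required.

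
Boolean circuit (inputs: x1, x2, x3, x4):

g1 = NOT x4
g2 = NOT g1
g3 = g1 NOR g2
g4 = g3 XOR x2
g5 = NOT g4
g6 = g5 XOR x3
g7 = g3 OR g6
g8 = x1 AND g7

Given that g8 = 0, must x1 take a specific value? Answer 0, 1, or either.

Both values of x1 occur among assignments with g8 = 0:
  x1=0: x1=0, x2=0, x3=0, x4=0
  x1=1: x1=1, x2=0, x3=1, x4=0

either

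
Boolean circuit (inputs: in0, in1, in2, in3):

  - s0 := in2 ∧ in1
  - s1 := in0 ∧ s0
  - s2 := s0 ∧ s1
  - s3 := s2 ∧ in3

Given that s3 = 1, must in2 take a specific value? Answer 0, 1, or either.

s3 = s2 ∧ in3 must be 1, so both s2 = 1 and in3 = 1.
Every assignment with s3 = 1 has in2 = 1; there are 1 such assignment(s).
  in0=1, in1=1, in2=1, in3=1

1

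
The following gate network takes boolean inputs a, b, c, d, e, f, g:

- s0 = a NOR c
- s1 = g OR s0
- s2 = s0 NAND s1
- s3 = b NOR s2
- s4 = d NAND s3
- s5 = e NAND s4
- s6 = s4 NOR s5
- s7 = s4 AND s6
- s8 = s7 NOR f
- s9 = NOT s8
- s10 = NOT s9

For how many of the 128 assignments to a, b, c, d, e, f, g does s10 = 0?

64

s10 = NOT s9 must be 0, so s9 = 1.
Enumerating the 128 input combinations, 64 give s10 = 0 and 64 give s10 = 1.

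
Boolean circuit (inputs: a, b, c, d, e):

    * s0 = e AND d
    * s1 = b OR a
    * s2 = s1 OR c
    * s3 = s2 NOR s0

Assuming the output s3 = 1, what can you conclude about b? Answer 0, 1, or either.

s3 = s2 NOR s0 must be 1, so both s2 = 0 and s0 = 0.
Every assignment with s3 = 1 has b = 0; there are 3 such assignment(s).
  a=0, b=0, c=0, d=0, e=0
  a=0, b=0, c=0, d=0, e=1
  a=0, b=0, c=0, d=1, e=0

0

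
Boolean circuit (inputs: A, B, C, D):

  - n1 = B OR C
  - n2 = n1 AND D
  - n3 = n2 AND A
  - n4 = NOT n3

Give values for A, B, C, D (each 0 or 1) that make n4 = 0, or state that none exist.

n4 = NOT n3 must be 0, so n3 = 1.
Check with A=1 B=1 C=0 D=1:
n1 = B OR C = 1 OR 0 = 1
n2 = n1 AND D = 1 AND 1 = 1
n3 = n2 AND A = 1 AND 1 = 1
n4 = NOT n3 = NOT 1 = 0
So n4 = 0 as required.

A=1 B=1 C=0 D=1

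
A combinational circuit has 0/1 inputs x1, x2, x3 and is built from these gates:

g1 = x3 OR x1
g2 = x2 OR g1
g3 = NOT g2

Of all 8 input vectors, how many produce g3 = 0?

7

g3 = NOT g2 must be 0, so g2 = 1.
g2 = x2 OR g1 must be 1, so at least one of x2, g1 is 1.
Enumerating the 8 input combinations, 7 give g3 = 0 and 1 give g3 = 1.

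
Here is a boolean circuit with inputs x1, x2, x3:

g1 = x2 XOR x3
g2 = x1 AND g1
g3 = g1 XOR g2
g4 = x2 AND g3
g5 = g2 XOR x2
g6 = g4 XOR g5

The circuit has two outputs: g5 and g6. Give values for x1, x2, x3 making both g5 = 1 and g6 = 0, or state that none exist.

x1=0 x2=1 x3=0

Check with x1=0 x2=1 x3=0:
g1 = x2 XOR x3 = 1 XOR 0 = 1
g2 = x1 AND g1 = 0 AND 1 = 0
g3 = g1 XOR g2 = 1 XOR 0 = 1
g4 = x2 AND g3 = 1 AND 1 = 1
g5 = g2 XOR x2 = 0 XOR 1 = 1
g6 = g4 XOR g5 = 1 XOR 1 = 0
So g5 = 1 and g6 = 0.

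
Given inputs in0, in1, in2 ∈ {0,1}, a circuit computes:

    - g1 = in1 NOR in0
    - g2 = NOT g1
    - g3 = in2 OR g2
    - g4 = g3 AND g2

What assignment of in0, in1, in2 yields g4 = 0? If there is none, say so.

in0=0 in1=0 in2=1

Check with in0=0 in1=0 in2=1:
g1 = in1 NOR in0 = 0 NOR 0 = 1
g2 = NOT g1 = NOT 1 = 0
g3 = in2 OR g2 = 1 OR 0 = 1
g4 = g3 AND g2 = 1 AND 0 = 0
So g4 = 0 as required.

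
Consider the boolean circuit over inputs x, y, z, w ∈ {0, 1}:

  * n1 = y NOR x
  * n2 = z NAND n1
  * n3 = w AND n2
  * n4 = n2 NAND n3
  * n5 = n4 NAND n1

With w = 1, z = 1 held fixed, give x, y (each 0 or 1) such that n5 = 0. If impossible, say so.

n5 = n4 NAND n1 must be 0, so both n4 = 1 and n1 = 1.
n4 = n2 NAND n3 must be 1, so at least one of n2, n3 is 0.
Check with w = 1, z = 1 and x=0, y=0:
n1 = y NOR x = 0 NOR 0 = 1
n2 = z NAND n1 = 1 NAND 1 = 0
n3 = w AND n2 = 1 AND 0 = 0
n4 = n2 NAND n3 = 0 NAND 0 = 1
n5 = n4 NAND n1 = 1 NAND 1 = 0
So n5 = 0.

x=0, y=0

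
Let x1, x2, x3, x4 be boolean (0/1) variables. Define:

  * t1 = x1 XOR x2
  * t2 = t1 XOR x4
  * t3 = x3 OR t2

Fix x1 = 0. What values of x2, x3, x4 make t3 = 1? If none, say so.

t3 = x3 OR t2 must be 1, so at least one of x3, t2 is 1.
Check with x1 = 0 and x2=1, x3=1, x4=1:
t1 = x1 XOR x2 = 0 XOR 1 = 1
t2 = t1 XOR x4 = 1 XOR 1 = 0
t3 = x3 OR t2 = 1 OR 0 = 1
So t3 = 1.

x2=1, x3=1, x4=1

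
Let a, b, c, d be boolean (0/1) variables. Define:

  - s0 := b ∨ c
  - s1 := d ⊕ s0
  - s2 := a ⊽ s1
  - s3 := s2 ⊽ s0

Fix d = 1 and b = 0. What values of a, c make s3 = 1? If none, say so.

Check with d = 1 and b = 0 and a=1, c=0:
s0 = b ∨ c = 0 ∨ 0 = 0
s1 = d ⊕ s0 = 1 ⊕ 0 = 1
s2 = a ⊽ s1 = 1 ⊽ 1 = 0
s3 = s2 ⊽ s0 = 0 ⊽ 0 = 1
So s3 = 1.

a=1 c=0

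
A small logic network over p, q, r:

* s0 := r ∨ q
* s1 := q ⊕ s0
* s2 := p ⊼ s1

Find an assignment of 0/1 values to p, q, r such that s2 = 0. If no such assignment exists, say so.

p=1, q=0, r=1

s2 = p ⊼ s1 must be 0, so both p = 1 and s1 = 1.
s1 = q ⊕ s0 must be 1, so q and s0 differ.
Check with p=1, q=0, r=1:
s0 = r ∨ q = 1 ∨ 0 = 1
s1 = q ⊕ s0 = 0 ⊕ 1 = 1
s2 = p ⊼ s1 = 1 ⊼ 1 = 0
So s2 = 0 as required.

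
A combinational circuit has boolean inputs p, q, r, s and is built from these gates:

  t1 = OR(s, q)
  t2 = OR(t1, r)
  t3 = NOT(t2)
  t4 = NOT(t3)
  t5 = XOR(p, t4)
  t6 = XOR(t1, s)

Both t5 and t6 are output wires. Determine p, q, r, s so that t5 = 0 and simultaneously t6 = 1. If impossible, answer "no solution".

Check with p=1, q=1, r=1, s=0:
t1 = OR(s, q) = OR(0, 1) = 1
t2 = OR(t1, r) = OR(1, 1) = 1
t3 = NOT(t2) = NOT 1 = 0
t4 = NOT(t3) = NOT 0 = 1
t5 = XOR(p, t4) = XOR(1, 1) = 0
t6 = XOR(t1, s) = XOR(1, 0) = 1
So t5 = 0 and t6 = 1.

p=1, q=1, r=1, s=0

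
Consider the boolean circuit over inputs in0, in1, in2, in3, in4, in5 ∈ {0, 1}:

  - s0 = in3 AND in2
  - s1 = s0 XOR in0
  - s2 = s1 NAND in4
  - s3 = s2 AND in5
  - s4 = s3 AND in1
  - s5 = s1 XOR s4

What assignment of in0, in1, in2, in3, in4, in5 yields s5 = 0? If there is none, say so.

in0=0, in1=1, in2=1, in3=1, in4=0, in5=1

s5 = s1 XOR s4 must be 0, so s1 and s4 are equal.
Check with in0=0, in1=1, in2=1, in3=1, in4=0, in5=1:
s0 = in3 AND in2 = 1 AND 1 = 1
s1 = s0 XOR in0 = 1 XOR 0 = 1
s2 = s1 NAND in4 = 1 NAND 0 = 1
s3 = s2 AND in5 = 1 AND 1 = 1
s4 = s3 AND in1 = 1 AND 1 = 1
s5 = s1 XOR s4 = 1 XOR 1 = 0
So s5 = 0 as required.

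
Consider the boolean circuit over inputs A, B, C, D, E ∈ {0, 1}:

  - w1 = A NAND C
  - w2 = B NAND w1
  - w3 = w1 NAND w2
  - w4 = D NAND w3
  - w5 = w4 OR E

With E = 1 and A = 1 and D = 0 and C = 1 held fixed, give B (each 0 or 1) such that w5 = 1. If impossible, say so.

B=1

Check with E = 1 and A = 1 and D = 0 and C = 1 and B=1:
w1 = A NAND C = 1 NAND 1 = 0
w2 = B NAND w1 = 1 NAND 0 = 1
w3 = w1 NAND w2 = 0 NAND 1 = 1
w4 = D NAND w3 = 0 NAND 1 = 1
w5 = w4 OR E = 1 OR 1 = 1
So w5 = 1.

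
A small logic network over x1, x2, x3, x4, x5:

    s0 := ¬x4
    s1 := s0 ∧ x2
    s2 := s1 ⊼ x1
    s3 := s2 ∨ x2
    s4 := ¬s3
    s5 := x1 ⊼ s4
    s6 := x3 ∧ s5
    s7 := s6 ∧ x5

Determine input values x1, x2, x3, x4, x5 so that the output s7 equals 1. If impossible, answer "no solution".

s7 = s6 ∧ x5 must be 1, so both s6 = 1 and x5 = 1.
s6 = x3 ∧ s5 must be 1, so both x3 = 1 and s5 = 1.
s5 = x1 ⊼ s4 must be 1, so at least one of x1, s4 is 0.
Check with x1=0 x2=0 x3=1 x4=1 x5=1:
s0 = ¬x4 = ¬1 = 0
s1 = s0 ∧ x2 = 0 ∧ 0 = 0
s2 = s1 ⊼ x1 = 0 ⊼ 0 = 1
s3 = s2 ∨ x2 = 1 ∨ 0 = 1
s4 = ¬s3 = ¬1 = 0
s5 = x1 ⊼ s4 = 0 ⊼ 0 = 1
s6 = x3 ∧ s5 = 1 ∧ 1 = 1
s7 = s6 ∧ x5 = 1 ∧ 1 = 1
So s7 = 1 as required.

x1=0 x2=0 x3=1 x4=1 x5=1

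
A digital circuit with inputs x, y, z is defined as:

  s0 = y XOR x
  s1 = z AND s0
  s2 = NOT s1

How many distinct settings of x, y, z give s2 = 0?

s2 = NOT s1 must be 0, so s1 = 1.
Satisfying assignments:
  x=0, y=1, z=1
  x=1, y=0, z=1

2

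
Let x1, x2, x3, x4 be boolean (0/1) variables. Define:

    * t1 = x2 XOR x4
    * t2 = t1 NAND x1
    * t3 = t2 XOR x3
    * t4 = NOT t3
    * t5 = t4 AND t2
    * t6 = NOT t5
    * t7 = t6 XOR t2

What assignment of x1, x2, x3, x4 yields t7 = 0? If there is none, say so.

x1=1 x2=1 x3=0 x4=1

t7 = t6 XOR t2 must be 0, so t6 and t2 are equal.
Check with x1=1 x2=1 x3=0 x4=1:
t1 = x2 XOR x4 = 1 XOR 1 = 0
t2 = t1 NAND x1 = 0 NAND 1 = 1
t3 = t2 XOR x3 = 1 XOR 0 = 1
t4 = NOT t3 = NOT 1 = 0
t5 = t4 AND t2 = 0 AND 1 = 0
t6 = NOT t5 = NOT 0 = 1
t7 = t6 XOR t2 = 1 XOR 1 = 0
So t7 = 0 as required.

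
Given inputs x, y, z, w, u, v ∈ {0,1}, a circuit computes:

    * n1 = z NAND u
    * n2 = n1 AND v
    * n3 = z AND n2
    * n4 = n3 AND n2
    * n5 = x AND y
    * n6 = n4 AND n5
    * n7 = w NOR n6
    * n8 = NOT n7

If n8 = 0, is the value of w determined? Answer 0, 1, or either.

n8 = NOT n7 must be 0, so n7 = 1.
n7 = w NOR n6 must be 1, so both w = 0 and n6 = 0.
Every assignment with n8 = 0 has w = 0; there are 31 such assignment(s).

0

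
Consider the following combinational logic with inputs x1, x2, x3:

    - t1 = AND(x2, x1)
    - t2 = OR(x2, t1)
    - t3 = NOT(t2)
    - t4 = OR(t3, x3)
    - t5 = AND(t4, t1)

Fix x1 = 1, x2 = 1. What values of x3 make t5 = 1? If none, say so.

t5 = AND(t4, t1) must be 1, so both t4 = 1 and t1 = 1.
Check with x1 = 1, x2 = 1 and x3=1:
t1 = AND(x2, x1) = AND(1, 1) = 1
t2 = OR(x2, t1) = OR(1, 1) = 1
t3 = NOT(t2) = NOT 1 = 0
t4 = OR(t3, x3) = OR(0, 1) = 1
t5 = AND(t4, t1) = AND(1, 1) = 1
So t5 = 1.

x3=1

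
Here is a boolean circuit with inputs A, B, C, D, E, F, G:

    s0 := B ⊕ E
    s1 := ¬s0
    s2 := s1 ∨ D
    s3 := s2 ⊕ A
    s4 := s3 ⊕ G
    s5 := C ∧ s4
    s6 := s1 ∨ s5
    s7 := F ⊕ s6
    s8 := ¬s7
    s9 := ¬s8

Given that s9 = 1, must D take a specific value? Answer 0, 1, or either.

Both values of D occur among assignments with s9 = 1:
  D=0: A=0, B=0, C=0, D=0, E=0, F=0, G=0
  D=1: A=0, B=0, C=0, D=1, E=0, F=0, G=0

either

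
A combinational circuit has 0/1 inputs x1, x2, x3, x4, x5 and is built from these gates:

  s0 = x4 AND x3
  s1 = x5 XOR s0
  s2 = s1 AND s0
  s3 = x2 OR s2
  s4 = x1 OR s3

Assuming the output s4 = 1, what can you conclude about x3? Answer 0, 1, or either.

either

Both values of x3 occur among assignments with s4 = 1:
  x3=0: x1=0, x2=1, x3=0, x4=0, x5=0
  x3=1: x1=0, x2=0, x3=1, x4=1, x5=0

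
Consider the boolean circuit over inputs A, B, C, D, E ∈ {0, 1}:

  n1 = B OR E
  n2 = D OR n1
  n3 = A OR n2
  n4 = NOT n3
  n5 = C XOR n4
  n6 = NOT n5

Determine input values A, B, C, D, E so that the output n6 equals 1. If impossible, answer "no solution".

A=0 B=1 C=0 D=1 E=1

n6 = NOT n5 must be 1, so n5 = 0.
n5 = C XOR n4 must be 0, so C and n4 are equal.
Check with A=0 B=1 C=0 D=1 E=1:
n1 = B OR E = 1 OR 1 = 1
n2 = D OR n1 = 1 OR 1 = 1
n3 = A OR n2 = 0 OR 1 = 1
n4 = NOT n3 = NOT 1 = 0
n5 = C XOR n4 = 0 XOR 0 = 0
n6 = NOT n5 = NOT 0 = 1
So n6 = 1 as required.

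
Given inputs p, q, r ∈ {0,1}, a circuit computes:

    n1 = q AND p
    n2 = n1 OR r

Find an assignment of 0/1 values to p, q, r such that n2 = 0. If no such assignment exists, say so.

Check with p=1, q=0, r=0:
n1 = q AND p = 0 AND 1 = 0
n2 = n1 OR r = 0 OR 0 = 0
So n2 = 0 as required.

p=1, q=0, r=0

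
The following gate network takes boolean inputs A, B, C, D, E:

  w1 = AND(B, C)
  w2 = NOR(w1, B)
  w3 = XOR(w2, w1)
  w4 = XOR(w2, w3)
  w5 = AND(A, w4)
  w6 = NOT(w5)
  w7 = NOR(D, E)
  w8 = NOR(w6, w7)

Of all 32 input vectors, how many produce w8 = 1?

w8 = NOR(w6, w7) must be 1, so both w6 = 0 and w7 = 0.
w6 = NOT(w5) must be 0, so w5 = 1.
Satisfying assignments:
  A=1, B=1, C=1, D=0, E=1
  A=1, B=1, C=1, D=1, E=0
  A=1, B=1, C=1, D=1, E=1

3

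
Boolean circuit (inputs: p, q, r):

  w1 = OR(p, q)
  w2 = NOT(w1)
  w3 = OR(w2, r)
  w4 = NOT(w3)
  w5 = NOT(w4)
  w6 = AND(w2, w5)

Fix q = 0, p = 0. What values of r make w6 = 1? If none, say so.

r=1

w6 = AND(w2, w5) must be 1, so both w2 = 1 and w5 = 1.
Check with q = 0, p = 0 and r=1:
w1 = OR(p, q) = OR(0, 0) = 0
w2 = NOT(w1) = NOT 0 = 1
w3 = OR(w2, r) = OR(1, 1) = 1
w4 = NOT(w3) = NOT 1 = 0
w5 = NOT(w4) = NOT 0 = 1
w6 = AND(w2, w5) = AND(1, 1) = 1
So w6 = 1.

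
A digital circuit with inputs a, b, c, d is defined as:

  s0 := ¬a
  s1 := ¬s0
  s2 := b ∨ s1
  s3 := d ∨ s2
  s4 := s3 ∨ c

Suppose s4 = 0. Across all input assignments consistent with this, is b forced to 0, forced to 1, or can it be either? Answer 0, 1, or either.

s4 = s3 ∨ c must be 0, so both s3 = 0 and c = 0.
s3 = d ∨ s2 must be 0, so both d = 0 and s2 = 0.
s2 = b ∨ s1 must be 0, so both b = 0 and s1 = 0.
Every assignment with s4 = 0 has b = 0; there are 1 such assignment(s).
  a=0, b=0, c=0, d=0

0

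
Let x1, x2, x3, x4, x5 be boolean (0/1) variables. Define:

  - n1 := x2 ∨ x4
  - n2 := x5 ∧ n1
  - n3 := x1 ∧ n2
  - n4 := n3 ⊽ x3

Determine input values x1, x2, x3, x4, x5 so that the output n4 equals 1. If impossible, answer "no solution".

Check with x1=1, x2=0, x3=0, x4=0, x5=1:
n1 = x2 ∨ x4 = 0 ∨ 0 = 0
n2 = x5 ∧ n1 = 1 ∧ 0 = 0
n3 = x1 ∧ n2 = 1 ∧ 0 = 0
n4 = n3 ⊽ x3 = 0 ⊽ 0 = 1
So n4 = 1 as required.

x1=1, x2=0, x3=0, x4=0, x5=1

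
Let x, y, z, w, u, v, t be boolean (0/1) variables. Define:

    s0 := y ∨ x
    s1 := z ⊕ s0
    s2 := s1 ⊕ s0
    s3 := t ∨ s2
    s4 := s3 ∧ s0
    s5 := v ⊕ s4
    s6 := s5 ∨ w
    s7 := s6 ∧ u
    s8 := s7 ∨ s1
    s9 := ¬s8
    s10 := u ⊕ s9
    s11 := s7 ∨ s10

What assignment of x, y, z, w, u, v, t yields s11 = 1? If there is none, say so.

x=0 y=0 z=0 w=0 u=0 v=1 t=1

Check with x=0 y=0 z=0 w=0 u=0 v=1 t=1:
s0 = y ∨ x = 0 ∨ 0 = 0
s1 = z ⊕ s0 = 0 ⊕ 0 = 0
s2 = s1 ⊕ s0 = 0 ⊕ 0 = 0
s3 = t ∨ s2 = 1 ∨ 0 = 1
s4 = s3 ∧ s0 = 1 ∧ 0 = 0
s5 = v ⊕ s4 = 1 ⊕ 0 = 1
s6 = s5 ∨ w = 1 ∨ 0 = 1
s7 = s6 ∧ u = 1 ∧ 0 = 0
s8 = s7 ∨ s1 = 0 ∨ 0 = 0
s9 = ¬s8 = ¬0 = 1
s10 = u ⊕ s9 = 0 ⊕ 1 = 1
s11 = s7 ∨ s10 = 0 ∨ 1 = 1
So s11 = 1 as required.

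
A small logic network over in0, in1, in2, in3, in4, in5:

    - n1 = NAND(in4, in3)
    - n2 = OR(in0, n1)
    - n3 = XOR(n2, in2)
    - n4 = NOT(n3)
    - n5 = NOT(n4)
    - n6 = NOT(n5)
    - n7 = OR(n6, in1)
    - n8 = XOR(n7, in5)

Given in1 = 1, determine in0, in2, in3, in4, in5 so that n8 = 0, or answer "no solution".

in0=1, in2=1, in3=1, in4=1, in5=1

Check with in1 = 1 and in0=1, in2=1, in3=1, in4=1, in5=1:
n1 = NAND(in4, in3) = NAND(1, 1) = 0
n2 = OR(in0, n1) = OR(1, 0) = 1
n3 = XOR(n2, in2) = XOR(1, 1) = 0
n4 = NOT(n3) = NOT 0 = 1
n5 = NOT(n4) = NOT 1 = 0
n6 = NOT(n5) = NOT 0 = 1
n7 = OR(n6, in1) = OR(1, 1) = 1
n8 = XOR(n7, in5) = XOR(1, 1) = 0
So n8 = 0.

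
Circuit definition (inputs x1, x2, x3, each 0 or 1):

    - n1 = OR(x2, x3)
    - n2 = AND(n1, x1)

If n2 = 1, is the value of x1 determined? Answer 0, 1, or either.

n2 = AND(n1, x1) must be 1, so both n1 = 1 and x1 = 1.
n1 = OR(x2, x3) must be 1, so at least one of x2, x3 is 1.
Every assignment with n2 = 1 has x1 = 1; there are 3 such assignment(s).
  x1=1, x2=0, x3=1
  x1=1, x2=1, x3=0
  x1=1, x2=1, x3=1

1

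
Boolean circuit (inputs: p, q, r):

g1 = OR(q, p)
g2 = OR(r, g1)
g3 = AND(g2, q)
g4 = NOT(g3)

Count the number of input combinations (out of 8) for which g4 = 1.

g4 = NOT(g3) must be 1, so g3 = 0.
g3 = AND(g2, q) must be 0, so at least one of g2, q is 0.
Satisfying assignments:
  p=0, q=0, r=0
  p=0, q=0, r=1
  p=1, q=0, r=0
  p=1, q=0, r=1

4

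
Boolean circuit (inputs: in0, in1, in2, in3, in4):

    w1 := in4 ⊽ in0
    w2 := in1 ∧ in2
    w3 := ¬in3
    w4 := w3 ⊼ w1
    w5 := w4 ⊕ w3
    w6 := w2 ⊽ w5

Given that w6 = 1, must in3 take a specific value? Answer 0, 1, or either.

w6 = w2 ⊽ w5 must be 1, so both w2 = 0 and w5 = 0.
Every assignment with w6 = 1 has in3 = 0; there are 9 such assignment(s).

0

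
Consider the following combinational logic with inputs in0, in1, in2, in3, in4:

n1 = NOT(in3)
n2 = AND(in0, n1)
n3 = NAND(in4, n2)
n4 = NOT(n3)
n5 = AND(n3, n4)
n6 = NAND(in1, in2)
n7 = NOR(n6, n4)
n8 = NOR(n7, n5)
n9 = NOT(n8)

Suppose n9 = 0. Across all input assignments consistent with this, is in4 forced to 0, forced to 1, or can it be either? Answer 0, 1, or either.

either

Both values of in4 occur among assignments with n9 = 0:
  in4=0: in0=0, in1=0, in2=0, in3=0, in4=0
  in4=1: in0=0, in1=0, in2=0, in3=0, in4=1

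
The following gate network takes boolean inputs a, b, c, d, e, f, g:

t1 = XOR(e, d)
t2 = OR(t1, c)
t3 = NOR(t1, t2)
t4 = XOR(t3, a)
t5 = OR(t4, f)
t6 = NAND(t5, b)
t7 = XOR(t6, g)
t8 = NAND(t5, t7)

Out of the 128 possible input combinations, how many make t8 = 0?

48

t8 = NAND(t5, t7) must be 0, so both t5 = 1 and t7 = 1.
Enumerating the 128 input combinations, 48 give t8 = 0 and 80 give t8 = 1.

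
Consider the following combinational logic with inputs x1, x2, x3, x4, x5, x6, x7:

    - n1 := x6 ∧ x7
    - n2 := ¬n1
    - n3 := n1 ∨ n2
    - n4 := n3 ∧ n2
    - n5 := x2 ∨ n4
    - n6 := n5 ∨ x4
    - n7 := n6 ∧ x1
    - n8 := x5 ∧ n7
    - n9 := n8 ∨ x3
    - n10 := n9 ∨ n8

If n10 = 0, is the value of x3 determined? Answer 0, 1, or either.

n10 = n9 ∨ n8 must be 0, so both n9 = 0 and n8 = 0.
Every assignment with n10 = 0 has x3 = 0; there are 49 such assignment(s).

0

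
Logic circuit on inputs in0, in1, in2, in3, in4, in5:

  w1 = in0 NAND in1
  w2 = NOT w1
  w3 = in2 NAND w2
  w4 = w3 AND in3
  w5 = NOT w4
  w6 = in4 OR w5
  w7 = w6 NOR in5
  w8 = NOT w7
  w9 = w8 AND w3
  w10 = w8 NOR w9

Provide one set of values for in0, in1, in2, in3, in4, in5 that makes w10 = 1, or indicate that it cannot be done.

in0=1, in1=0, in2=1, in3=1, in4=0, in5=0

w10 = w8 NOR w9 must be 1, so both w8 = 0 and w9 = 0.
w8 = NOT w7 must be 0, so w7 = 1.
Check with in0=1, in1=0, in2=1, in3=1, in4=0, in5=0:
w1 = in0 NAND in1 = 1 NAND 0 = 1
w2 = NOT w1 = NOT 1 = 0
w3 = in2 NAND w2 = 1 NAND 0 = 1
w4 = w3 AND in3 = 1 AND 1 = 1
w5 = NOT w4 = NOT 1 = 0
w6 = in4 OR w5 = 0 OR 0 = 0
w7 = w6 NOR in5 = 0 NOR 0 = 1
w8 = NOT w7 = NOT 1 = 0
w9 = w8 AND w3 = 0 AND 1 = 0
w10 = w8 NOR w9 = 0 NOR 0 = 1
So w10 = 1 as required.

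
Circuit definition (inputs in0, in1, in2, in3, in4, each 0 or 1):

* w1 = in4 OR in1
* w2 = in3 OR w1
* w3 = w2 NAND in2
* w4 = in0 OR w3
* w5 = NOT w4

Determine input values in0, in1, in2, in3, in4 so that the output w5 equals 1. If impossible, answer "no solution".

in0=0, in1=0, in2=1, in3=0, in4=1

Check with in0=0, in1=0, in2=1, in3=0, in4=1:
w1 = in4 OR in1 = 1 OR 0 = 1
w2 = in3 OR w1 = 0 OR 1 = 1
w3 = w2 NAND in2 = 1 NAND 1 = 0
w4 = in0 OR w3 = 0 OR 0 = 0
w5 = NOT w4 = NOT 0 = 1
So w5 = 1 as required.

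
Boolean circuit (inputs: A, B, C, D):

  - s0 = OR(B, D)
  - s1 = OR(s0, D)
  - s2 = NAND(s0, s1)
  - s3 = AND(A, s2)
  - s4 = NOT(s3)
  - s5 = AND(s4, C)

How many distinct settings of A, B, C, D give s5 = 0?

s5 = AND(s4, C) must be 0, so at least one of s4, C is 0.
Enumerating the 16 input combinations, 9 give s5 = 0 and 7 give s5 = 1.

9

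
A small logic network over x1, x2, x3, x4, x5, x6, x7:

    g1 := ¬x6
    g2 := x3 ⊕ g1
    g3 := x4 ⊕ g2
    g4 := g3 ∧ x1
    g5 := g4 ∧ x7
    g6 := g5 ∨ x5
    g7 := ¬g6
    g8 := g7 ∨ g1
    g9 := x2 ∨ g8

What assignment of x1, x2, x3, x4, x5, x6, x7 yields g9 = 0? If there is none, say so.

g9 = x2 ∨ g8 must be 0, so both x2 = 0 and g8 = 0.
Check with x1=0 x2=0 x3=1 x4=1 x5=1 x6=1 x7=1:
g1 = ¬x6 = ¬1 = 0
g2 = x3 ⊕ g1 = 1 ⊕ 0 = 1
g3 = x4 ⊕ g2 = 1 ⊕ 1 = 0
g4 = g3 ∧ x1 = 0 ∧ 0 = 0
g5 = g4 ∧ x7 = 0 ∧ 1 = 0
g6 = g5 ∨ x5 = 0 ∨ 1 = 1
g7 = ¬g6 = ¬1 = 0
g8 = g7 ∨ g1 = 0 ∨ 0 = 0
g9 = x2 ∨ g8 = 0 ∨ 0 = 0
So g9 = 0 as required.

x1=0 x2=0 x3=1 x4=1 x5=1 x6=1 x7=1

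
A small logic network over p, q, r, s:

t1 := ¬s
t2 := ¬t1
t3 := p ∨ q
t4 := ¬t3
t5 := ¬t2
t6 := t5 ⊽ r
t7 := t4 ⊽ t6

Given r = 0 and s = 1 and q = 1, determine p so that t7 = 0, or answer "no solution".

t7 = t4 ⊽ t6 must be 0, so at least one of t4, t6 is 1.
Check with r = 0 and s = 1 and q = 1 and p=0:
t1 = ¬s = ¬1 = 0
t2 = ¬t1 = ¬0 = 1
t3 = p ∨ q = 0 ∨ 1 = 1
t4 = ¬t3 = ¬1 = 0
t5 = ¬t2 = ¬1 = 0
t6 = t5 ⊽ r = 0 ⊽ 0 = 1
t7 = t4 ⊽ t6 = 0 ⊽ 1 = 0
So t7 = 0.

p=0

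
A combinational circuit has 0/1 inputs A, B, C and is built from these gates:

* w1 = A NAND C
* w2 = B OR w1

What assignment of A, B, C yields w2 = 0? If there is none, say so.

A=1 B=0 C=1

Check with A=1 B=0 C=1:
w1 = A NAND C = 1 NAND 1 = 0
w2 = B OR w1 = 0 OR 0 = 0
So w2 = 0 as required.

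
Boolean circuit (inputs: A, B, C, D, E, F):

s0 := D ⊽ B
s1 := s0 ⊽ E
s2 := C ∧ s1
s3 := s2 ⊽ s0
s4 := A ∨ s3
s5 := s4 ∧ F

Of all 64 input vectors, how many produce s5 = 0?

s5 = s4 ∧ F must be 0, so at least one of s4, F is 0.
Enumerating the 64 input combinations, 39 give s5 = 0 and 25 give s5 = 1.

39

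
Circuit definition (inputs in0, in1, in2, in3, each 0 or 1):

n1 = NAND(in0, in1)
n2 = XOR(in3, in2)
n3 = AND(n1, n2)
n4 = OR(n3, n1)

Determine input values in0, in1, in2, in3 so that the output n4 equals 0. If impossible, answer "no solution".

in0=1, in1=1, in2=1, in3=0

Check with in0=1, in1=1, in2=1, in3=0:
n1 = NAND(in0, in1) = NAND(1, 1) = 0
n2 = XOR(in3, in2) = XOR(0, 1) = 1
n3 = AND(n1, n2) = AND(0, 1) = 0
n4 = OR(n3, n1) = OR(0, 0) = 0
So n4 = 0 as required.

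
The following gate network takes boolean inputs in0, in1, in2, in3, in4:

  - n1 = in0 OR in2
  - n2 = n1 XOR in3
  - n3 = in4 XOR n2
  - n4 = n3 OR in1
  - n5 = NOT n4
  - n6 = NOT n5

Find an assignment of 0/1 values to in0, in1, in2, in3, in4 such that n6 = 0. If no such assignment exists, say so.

Check with in0=1, in1=0, in2=1, in3=1, in4=0:
n1 = in0 OR in2 = 1 OR 1 = 1
n2 = n1 XOR in3 = 1 XOR 1 = 0
n3 = in4 XOR n2 = 0 XOR 0 = 0
n4 = n3 OR in1 = 0 OR 0 = 0
n5 = NOT n4 = NOT 0 = 1
n6 = NOT n5 = NOT 1 = 0
So n6 = 0 as required.

in0=1, in1=0, in2=1, in3=1, in4=0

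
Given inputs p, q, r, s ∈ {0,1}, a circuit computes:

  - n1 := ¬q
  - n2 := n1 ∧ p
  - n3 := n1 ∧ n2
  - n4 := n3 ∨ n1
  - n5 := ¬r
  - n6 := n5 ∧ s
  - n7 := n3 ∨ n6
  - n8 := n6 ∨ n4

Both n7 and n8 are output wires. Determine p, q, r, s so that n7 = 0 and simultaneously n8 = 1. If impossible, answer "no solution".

p=0 q=0 r=0 s=0

Check with p=0 q=0 r=0 s=0:
n1 = ¬q = ¬0 = 1
n2 = n1 ∧ p = 1 ∧ 0 = 0
n3 = n1 ∧ n2 = 1 ∧ 0 = 0
n4 = n3 ∨ n1 = 0 ∨ 1 = 1
n5 = ¬r = ¬0 = 1
n6 = n5 ∧ s = 1 ∧ 0 = 0
n7 = n3 ∨ n6 = 0 ∨ 0 = 0
n8 = n6 ∨ n4 = 0 ∨ 1 = 1
So n7 = 0 and n8 = 1.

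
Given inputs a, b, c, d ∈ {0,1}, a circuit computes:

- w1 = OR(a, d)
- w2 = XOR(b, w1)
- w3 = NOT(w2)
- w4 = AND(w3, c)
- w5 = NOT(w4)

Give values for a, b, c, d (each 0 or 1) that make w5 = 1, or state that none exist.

w5 = NOT(w4) must be 1, so w4 = 0.
w4 = AND(w3, c) must be 0, so at least one of w3, c is 0.
Check with a=1, b=0, c=1, d=0:
w1 = OR(a, d) = OR(1, 0) = 1
w2 = XOR(b, w1) = XOR(0, 1) = 1
w3 = NOT(w2) = NOT 1 = 0
w4 = AND(w3, c) = AND(0, 1) = 0
w5 = NOT(w4) = NOT 0 = 1
So w5 = 1 as required.

a=1, b=0, c=1, d=0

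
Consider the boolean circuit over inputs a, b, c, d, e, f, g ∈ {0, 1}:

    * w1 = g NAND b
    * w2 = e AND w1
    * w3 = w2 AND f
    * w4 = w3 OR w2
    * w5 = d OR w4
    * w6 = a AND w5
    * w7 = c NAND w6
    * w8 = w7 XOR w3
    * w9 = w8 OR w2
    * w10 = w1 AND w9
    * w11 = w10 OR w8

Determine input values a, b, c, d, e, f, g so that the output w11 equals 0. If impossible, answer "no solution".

w11 = w10 OR w8 must be 0, so both w10 = 0 and w8 = 0.
w10 = w1 AND w9 must be 0, so at least one of w1, w9 is 0.
w8 = w7 XOR w3 must be 0, so w7 and w3 are equal.
Check with a=1 b=1 c=1 d=1 e=0 f=1 g=1:
w1 = g NAND b = 1 NAND 1 = 0
w2 = e AND w1 = 0 AND 0 = 0
w3 = w2 AND f = 0 AND 1 = 0
w4 = w3 OR w2 = 0 OR 0 = 0
w5 = d OR w4 = 1 OR 0 = 1
w6 = a AND w5 = 1 AND 1 = 1
w7 = c NAND w6 = 1 NAND 1 = 0
w8 = w7 XOR w3 = 0 XOR 0 = 0
w9 = w8 OR w2 = 0 OR 0 = 0
w10 = w1 AND w9 = 0 AND 0 = 0
w11 = w10 OR w8 = 0 OR 0 = 0
So w11 = 0 as required.

a=1 b=1 c=1 d=1 e=0 f=1 g=1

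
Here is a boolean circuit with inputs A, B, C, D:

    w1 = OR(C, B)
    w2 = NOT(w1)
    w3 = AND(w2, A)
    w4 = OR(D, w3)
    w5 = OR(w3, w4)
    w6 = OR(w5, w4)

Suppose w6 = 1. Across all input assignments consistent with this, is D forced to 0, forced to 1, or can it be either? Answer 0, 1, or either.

Both values of D occur among assignments with w6 = 1:
  D=0: A=1, B=0, C=0, D=0
  D=1: A=0, B=0, C=0, D=1

either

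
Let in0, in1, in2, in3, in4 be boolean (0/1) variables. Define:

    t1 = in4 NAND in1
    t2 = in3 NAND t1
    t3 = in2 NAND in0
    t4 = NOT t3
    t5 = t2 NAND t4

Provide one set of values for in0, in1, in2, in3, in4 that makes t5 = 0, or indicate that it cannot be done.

in0=1, in1=1, in2=1, in3=1, in4=1

Check with in0=1, in1=1, in2=1, in3=1, in4=1:
t1 = in4 NAND in1 = 1 NAND 1 = 0
t2 = in3 NAND t1 = 1 NAND 0 = 1
t3 = in2 NAND in0 = 1 NAND 1 = 0
t4 = NOT t3 = NOT 0 = 1
t5 = t2 NAND t4 = 1 NAND 1 = 0
So t5 = 0 as required.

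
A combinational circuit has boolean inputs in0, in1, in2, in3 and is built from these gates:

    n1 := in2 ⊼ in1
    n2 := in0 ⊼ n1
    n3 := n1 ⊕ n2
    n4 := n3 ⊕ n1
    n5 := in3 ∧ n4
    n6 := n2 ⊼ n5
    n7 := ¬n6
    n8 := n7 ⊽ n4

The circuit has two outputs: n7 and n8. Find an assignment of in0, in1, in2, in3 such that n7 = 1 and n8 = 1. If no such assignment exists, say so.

Across all 16 input combinations, none give both n7 = 1 and n8 = 1.

no solution exists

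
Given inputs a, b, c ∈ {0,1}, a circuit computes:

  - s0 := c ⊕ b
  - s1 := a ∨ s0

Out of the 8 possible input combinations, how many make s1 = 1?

s1 = a ∨ s0 must be 1, so at least one of a, s0 is 1.
Enumerating the 8 input combinations, 6 give s1 = 1 and 2 give s1 = 0.

6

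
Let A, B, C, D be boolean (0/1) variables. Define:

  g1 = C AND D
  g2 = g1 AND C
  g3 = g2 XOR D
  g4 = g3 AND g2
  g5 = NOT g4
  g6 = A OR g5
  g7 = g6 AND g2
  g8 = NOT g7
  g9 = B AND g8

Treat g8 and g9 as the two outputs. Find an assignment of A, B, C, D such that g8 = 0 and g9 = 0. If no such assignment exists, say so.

Check with A=1, B=1, C=1, D=1:
g1 = C AND D = 1 AND 1 = 1
g2 = g1 AND C = 1 AND 1 = 1
g3 = g2 XOR D = 1 XOR 1 = 0
g4 = g3 AND g2 = 0 AND 1 = 0
g5 = NOT g4 = NOT 0 = 1
g6 = A OR g5 = 1 OR 1 = 1
g7 = g6 AND g2 = 1 AND 1 = 1
g8 = NOT g7 = NOT 1 = 0
g9 = B AND g8 = 1 AND 0 = 0
So g8 = 0 and g9 = 0.

A=1, B=1, C=1, D=1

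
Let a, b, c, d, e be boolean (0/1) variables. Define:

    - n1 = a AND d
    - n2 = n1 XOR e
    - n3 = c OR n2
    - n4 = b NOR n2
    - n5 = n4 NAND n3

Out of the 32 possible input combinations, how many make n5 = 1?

n5 = n4 NAND n3 must be 1, so at least one of n4, n3 is 0.
Enumerating the 32 input combinations, 28 give n5 = 1 and 4 give n5 = 0.

28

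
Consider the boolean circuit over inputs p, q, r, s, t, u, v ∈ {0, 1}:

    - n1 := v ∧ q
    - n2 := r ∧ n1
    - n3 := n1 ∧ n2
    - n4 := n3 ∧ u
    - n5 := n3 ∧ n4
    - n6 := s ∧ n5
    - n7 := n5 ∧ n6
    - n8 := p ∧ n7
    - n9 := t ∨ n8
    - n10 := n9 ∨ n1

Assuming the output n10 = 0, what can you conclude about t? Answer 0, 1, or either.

n10 = n9 ∨ n1 must be 0, so both n9 = 0 and n1 = 0.
Every assignment with n10 = 0 has t = 0; there are 48 such assignment(s).

0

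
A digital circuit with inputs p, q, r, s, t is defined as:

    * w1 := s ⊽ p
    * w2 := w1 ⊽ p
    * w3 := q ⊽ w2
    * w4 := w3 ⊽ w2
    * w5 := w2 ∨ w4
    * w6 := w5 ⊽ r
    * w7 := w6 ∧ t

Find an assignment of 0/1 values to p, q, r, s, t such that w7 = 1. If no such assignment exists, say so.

w7 = w6 ∧ t must be 1, so both w6 = 1 and t = 1.
w6 = w5 ⊽ r must be 1, so both w5 = 0 and r = 0.
w5 = w2 ∨ w4 must be 0, so both w2 = 0 and w4 = 0.
Check with p=1 q=0 r=0 s=0 t=1:
w1 = s ⊽ p = 0 ⊽ 1 = 0
w2 = w1 ⊽ p = 0 ⊽ 1 = 0
w3 = q ⊽ w2 = 0 ⊽ 0 = 1
w4 = w3 ⊽ w2 = 1 ⊽ 0 = 0
w5 = w2 ∨ w4 = 0 ∨ 0 = 0
w6 = w5 ⊽ r = 0 ⊽ 0 = 1
w7 = w6 ∧ t = 1 ∧ 1 = 1
So w7 = 1 as required.

p=1 q=0 r=0 s=0 t=1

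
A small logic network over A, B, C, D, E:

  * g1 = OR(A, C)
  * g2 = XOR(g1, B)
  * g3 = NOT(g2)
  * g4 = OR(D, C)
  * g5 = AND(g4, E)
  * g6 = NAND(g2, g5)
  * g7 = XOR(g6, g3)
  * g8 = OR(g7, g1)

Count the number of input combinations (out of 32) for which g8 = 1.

27

g8 = OR(g7, g1) must be 1, so at least one of g7, g1 is 1.
Enumerating the 32 input combinations, 27 give g8 = 1 and 5 give g8 = 0.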